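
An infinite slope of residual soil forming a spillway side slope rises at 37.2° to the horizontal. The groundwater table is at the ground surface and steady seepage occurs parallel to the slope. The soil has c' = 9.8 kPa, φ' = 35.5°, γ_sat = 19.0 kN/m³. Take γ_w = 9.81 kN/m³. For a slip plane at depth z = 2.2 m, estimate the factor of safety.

With seepage parallel to the slope and the water table at the surface, the effective normal stress on the slip plane uses the buoyant unit weight γ' = γ_sat − γ_w while the driving shear stress uses γ_sat:
FS = [c' + γ' z cos²β tanφ'] / [γ_sat z sinβ cosβ]
γ' = 19.0 − 9.81 = 9.19 kN/m³
Numerator = 9.8 + 9.19·2.2·cos²37.2°·tan35.5° = 9.8 + 9.19·2.2·0.6345·0.7133 = 18.950 kPa
Denominator = 19.0·2.2·sin37.2°·cos37.2° = 19.0·2.2·0.6046·0.7965 = 20.130 kPa
FS = 18.950 / 20.130 = 0.941

FS = 0.94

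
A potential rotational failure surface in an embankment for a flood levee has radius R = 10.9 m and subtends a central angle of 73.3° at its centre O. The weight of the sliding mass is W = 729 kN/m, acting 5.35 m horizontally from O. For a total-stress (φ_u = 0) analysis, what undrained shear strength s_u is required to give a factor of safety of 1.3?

FS = s_u·L_a·R / (W·d), so s_u = FS·W·d / (L_a·R).
Arc length L_a = R·θ = 10.9·(73.3°·π/180) = 10.9·1.2793 = 13.94 m
s_u = 1.3·729·5.35 / (13.94·10.9) = 5070.2 / 152.00 = 33.36 kPa

s_u = 33.4 kPa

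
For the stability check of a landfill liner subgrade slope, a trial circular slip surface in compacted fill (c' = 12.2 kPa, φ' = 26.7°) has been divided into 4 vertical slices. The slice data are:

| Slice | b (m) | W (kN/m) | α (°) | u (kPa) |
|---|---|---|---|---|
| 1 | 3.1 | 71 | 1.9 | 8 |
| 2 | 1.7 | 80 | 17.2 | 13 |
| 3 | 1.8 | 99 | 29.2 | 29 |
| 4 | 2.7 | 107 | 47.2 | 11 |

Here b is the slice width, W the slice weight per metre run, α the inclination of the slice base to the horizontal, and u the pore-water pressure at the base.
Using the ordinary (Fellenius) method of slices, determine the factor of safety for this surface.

Ordinary method of slices: FS = Σ[c'·Δl_i + (W_i cosα_i − u_i·Δl_i)·tanφ'] / Σ W_i sinα_i, with Δl_i = b_i / cosα_i.
Slice 1: Δl = 3.1/cos1.9° = 3.102 m; N'_1 = 71·cos1.9° − 8·3.102 = 46.1; c'Δl = 37.84; W sinα = 2.4
Slice 2: Δl = 1.7/cos17.2° = 1.780 m; N'_2 = 80·cos17.2° − 13·1.780 = 53.3; c'Δl = 21.71; W sinα = 23.7
Slice 3: Δl = 1.8/cos29.2° = 2.062 m; N'_3 = 99·cos29.2° − 29·2.062 = 26.6; c'Δl = 25.16; W sinα = 48.3
Slice 4: Δl = 2.7/cos47.2° = 3.974 m; N'_4 = 107·cos47.2° − 11·3.974 = 29.0; c'Δl = 48.48; W sinα = 78.5
Σc'Δl = 133.2 kN/m; ΣN' = 155.0 kN/m; ΣW sinα = 152.8 kN/m
Resisting = 133.2 + 155.0·tan26.7° = 133.2 + 78.0 = 211.2 kN/m
FS = 211.2 / 152.8 = 1.382

FS = 1.38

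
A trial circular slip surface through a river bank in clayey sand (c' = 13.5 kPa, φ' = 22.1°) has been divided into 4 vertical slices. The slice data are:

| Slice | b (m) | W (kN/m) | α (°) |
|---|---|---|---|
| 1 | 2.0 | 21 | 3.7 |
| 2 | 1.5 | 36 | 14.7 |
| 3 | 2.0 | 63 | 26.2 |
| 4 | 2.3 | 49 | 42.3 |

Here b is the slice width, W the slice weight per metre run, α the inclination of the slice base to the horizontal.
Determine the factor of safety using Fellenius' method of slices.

Ordinary method of slices: FS = Σ[c'·Δl_i + (W_i cosα_i)·tanφ'] / Σ W_i sinα_i, with Δl_i = b_i / cosα_i.
Slice 1: Δl = 2.0/cos3.7° = 2.004 m; N'_1 = 21·cos3.7° = 21.0; c'Δl = 27.06; W sinα = 1.4
Slice 2: Δl = 1.5/cos14.7° = 1.551 m; N'_2 = 36·cos14.7° = 34.8; c'Δl = 20.94; W sinα = 9.1
Slice 3: Δl = 2.0/cos26.2° = 2.229 m; N'_3 = 63·cos26.2° = 56.5; c'Δl = 30.09; W sinα = 27.8
Slice 4: Δl = 2.3/cos42.3° = 3.110 m; N'_4 = 49·cos42.3° = 36.2; c'Δl = 41.98; W sinα = 33.0
Σc'Δl = 120.1 kN/m; ΣN' = 148.5 kN/m; ΣW sinα = 71.3 kN/m
Resisting = 120.1 + 148.5·tan22.1° = 120.1 + 60.3 = 180.4 kN/m
FS = 180.4 / 71.3 = 2.531

FS = 2.53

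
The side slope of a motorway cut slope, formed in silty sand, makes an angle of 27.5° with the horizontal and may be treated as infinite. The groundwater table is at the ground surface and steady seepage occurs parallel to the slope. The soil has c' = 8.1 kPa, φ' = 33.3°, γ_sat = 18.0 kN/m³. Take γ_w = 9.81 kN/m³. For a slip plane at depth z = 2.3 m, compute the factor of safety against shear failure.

FS = 1.05

With seepage parallel to the slope and the water table at the surface, the effective normal stress on the slip plane uses the buoyant unit weight γ' = γ_sat − γ_w while the driving shear stress uses γ_sat:
FS = [c' + γ' z cos²β tanφ'] / [γ_sat z sinβ cosβ]
γ' = 18.0 − 9.81 = 8.19 kN/m³
Numerator = 8.1 + 8.19·2.3·cos²27.5°·tan33.3° = 8.1 + 8.19·2.3·0.7868·0.6569 = 17.835 kPa
Denominator = 18.0·2.3·sin27.5°·cos27.5° = 18.0·2.3·0.4617·0.8870 = 16.956 kPa
FS = 17.835 / 16.956 = 1.052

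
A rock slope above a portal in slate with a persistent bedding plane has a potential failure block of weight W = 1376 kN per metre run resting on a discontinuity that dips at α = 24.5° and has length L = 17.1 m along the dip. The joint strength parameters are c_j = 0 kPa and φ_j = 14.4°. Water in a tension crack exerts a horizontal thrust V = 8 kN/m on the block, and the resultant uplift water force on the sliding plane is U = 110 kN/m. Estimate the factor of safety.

FS = 0.51

Resolving the block weight along and normal to the plane and applying the Mohr–Coulomb strength on the joint:
N' = W cosα − U − V sinα = 1376·cos24.5° − 110 − 8·sin24.5° = 1138.8 kN/m
Driving force T = W sinα + V cosα = 1376·sin24.5° + 8·cos24.5° = 577.9 kN/m
Resisting force R = c_j·L + N'·tanφ_j = 0·17.1 + 1138.8·tan14.4° = 0.0 + 292.4 = 292.4 kN/m
FS = R / T = 292.4 / 577.9 = 0.506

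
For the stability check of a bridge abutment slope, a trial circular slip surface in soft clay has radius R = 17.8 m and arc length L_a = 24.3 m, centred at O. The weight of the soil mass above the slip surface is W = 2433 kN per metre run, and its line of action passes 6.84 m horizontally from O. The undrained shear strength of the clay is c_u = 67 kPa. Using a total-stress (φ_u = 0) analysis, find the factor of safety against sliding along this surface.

FS = 1.74

Taking moments about the centre O, the resisting moment is provided by the undrained shear strength acting along the arc:
M_R = c_u·L_a·R = 67·24.30·17.8 = 28980.2 kN·m/m
M_D = W·d = 2433·6.84 = 16641.7 kN·m/m
FS = M_R / M_D = 28980.2 / 16641.7 = 1.741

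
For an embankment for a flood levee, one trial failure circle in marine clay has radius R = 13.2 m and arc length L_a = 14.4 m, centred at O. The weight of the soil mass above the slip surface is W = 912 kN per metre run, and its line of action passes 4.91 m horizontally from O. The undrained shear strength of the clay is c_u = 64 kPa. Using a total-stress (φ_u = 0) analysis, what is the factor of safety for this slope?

FS = 2.72

Taking moments about the centre O, the resisting moment is provided by the undrained shear strength acting along the arc:
M_R = c_u·L_a·R = 64·14.40·13.2 = 12165.1 kN·m/m
M_D = W·d = 912·4.91 = 4477.9 kN·m/m
FS = M_R / M_D = 12165.1 / 4477.9 = 2.717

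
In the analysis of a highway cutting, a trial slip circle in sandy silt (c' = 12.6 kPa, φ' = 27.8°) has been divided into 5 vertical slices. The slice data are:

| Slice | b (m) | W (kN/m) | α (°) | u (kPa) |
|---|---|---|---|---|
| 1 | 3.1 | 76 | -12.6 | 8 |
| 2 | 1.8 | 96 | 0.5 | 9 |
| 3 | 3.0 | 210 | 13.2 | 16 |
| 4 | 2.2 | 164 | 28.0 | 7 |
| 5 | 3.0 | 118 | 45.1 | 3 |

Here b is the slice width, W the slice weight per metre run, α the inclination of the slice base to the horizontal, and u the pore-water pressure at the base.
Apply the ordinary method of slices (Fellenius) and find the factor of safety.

FS = 2.28

Ordinary method of slices: FS = Σ[c'·Δl_i + (W_i cosα_i − u_i·Δl_i)·tanφ'] / Σ W_i sinα_i, with Δl_i = b_i / cosα_i.
Slice 1: Δl = 3.1/cos(-12.6°) = 3.177 m; N'_1 = 76·cos(-12.6°) − 8·3.177 = 48.8; c'Δl = 40.02; W sinα = -16.6
Slice 2: Δl = 1.8/cos0.5° = 1.800 m; N'_2 = 96·cos0.5° − 9·1.800 = 79.8; c'Δl = 22.68; W sinα = 0.8
Slice 3: Δl = 3.0/cos13.2° = 3.081 m; N'_3 = 210·cos13.2° − 16·3.081 = 155.1; c'Δl = 38.83; W sinα = 48.0
Slice 4: Δl = 2.2/cos28.0° = 2.492 m; N'_4 = 164·cos28.0° − 7·2.492 = 127.4; c'Δl = 31.39; W sinα = 77.0
Slice 5: Δl = 3.0/cos45.1° = 4.250 m; N'_5 = 118·cos45.1° − 3·4.250 = 70.5; c'Δl = 53.55; W sinα = 83.6
Σc'Δl = 186.5 kN/m; ΣN' = 481.6 kN/m; ΣW sinα = 192.8 kN/m
Resisting = 186.5 + 481.6·tan27.8° = 186.5 + 253.9 = 440.4 kN/m
FS = 440.4 / 192.8 = 2.284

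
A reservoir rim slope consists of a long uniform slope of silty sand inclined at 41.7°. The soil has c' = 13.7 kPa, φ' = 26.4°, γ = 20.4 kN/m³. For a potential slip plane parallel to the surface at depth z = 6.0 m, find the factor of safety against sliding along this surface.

For an infinite slope with a slip plane parallel to the surface (no pore pressure): FS = [c' + γz cos²β tanφ'] / [γz sinβ cosβ].
γz = 20.4·6.0 = 122.40 kN/m²
Numerator = 13.7 + 122.40·cos²41.7°·tan26.4° = 13.7 + 122.40·0.5575·0.4964 = 47.572 kPa
Denominator = 122.40·sin41.7°·cos41.7° = 122.40·0.6652·0.7466 = 60.794 kPa
FS = 47.572 / 60.794 = 0.783

FS = 0.78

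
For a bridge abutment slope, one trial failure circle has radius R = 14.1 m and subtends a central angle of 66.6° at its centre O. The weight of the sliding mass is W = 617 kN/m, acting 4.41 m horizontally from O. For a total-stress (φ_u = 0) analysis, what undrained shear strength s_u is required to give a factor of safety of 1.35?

FS = s_u·L_a·R / (W·d), so s_u = FS·W·d / (L_a·R).
Arc length L_a = R·θ = 14.1·(66.6°·π/180) = 14.1·1.1624 = 16.39 m
s_u = 1.35·617·4.41 / (16.39·14.1) = 3673.3 / 231.09 = 15.90 kPa

s_u = 15.9 kPa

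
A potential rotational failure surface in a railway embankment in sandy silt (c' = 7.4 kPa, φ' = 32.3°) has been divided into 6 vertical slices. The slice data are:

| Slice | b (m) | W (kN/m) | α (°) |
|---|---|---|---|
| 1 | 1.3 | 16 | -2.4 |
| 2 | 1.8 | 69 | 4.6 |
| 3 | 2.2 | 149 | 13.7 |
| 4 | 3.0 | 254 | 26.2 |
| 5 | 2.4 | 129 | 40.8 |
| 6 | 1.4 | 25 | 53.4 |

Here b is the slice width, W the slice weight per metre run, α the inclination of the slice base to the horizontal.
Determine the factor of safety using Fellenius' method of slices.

Ordinary method of slices: FS = Σ[c'·Δl_i + (W_i cosα_i)·tanφ'] / Σ W_i sinα_i, with Δl_i = b_i / cosα_i.
Slice 1: Δl = 1.3/cos(-2.4°) = 1.301 m; N'_1 = 16·cos(-2.4°) = 16.0; c'Δl = 9.63; W sinα = -0.7
Slice 2: Δl = 1.8/cos4.6° = 1.806 m; N'_2 = 69·cos4.6° = 68.8; c'Δl = 13.36; W sinα = 5.5
Slice 3: Δl = 2.2/cos13.7° = 2.264 m; N'_3 = 149·cos13.7° = 144.8; c'Δl = 16.76; W sinα = 35.3
Slice 4: Δl = 3.0/cos26.2° = 3.344 m; N'_4 = 254·cos26.2° = 227.9; c'Δl = 24.74; W sinα = 112.1
Slice 5: Δl = 2.4/cos40.8° = 3.170 m; N'_5 = 129·cos40.8° = 97.7; c'Δl = 23.46; W sinα = 84.3
Slice 6: Δl = 1.4/cos53.4° = 2.348 m; N'_6 = 25·cos53.4° = 14.9; c'Δl = 17.38; W sinα = 20.1
Σc'Δl = 105.3 kN/m; ΣN' = 570.0 kN/m; ΣW sinα = 256.7 kN/m
Resisting = 105.3 + 570.0·tan32.3° = 105.3 + 360.3 = 465.7 kN/m
FS = 465.7 / 256.7 = 1.814

FS = 1.81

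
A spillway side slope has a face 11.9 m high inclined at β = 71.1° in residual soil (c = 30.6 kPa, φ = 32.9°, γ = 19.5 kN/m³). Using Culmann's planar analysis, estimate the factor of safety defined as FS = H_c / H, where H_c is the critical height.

H_c = (4c/γ) · sinβ cosφ / [1 − cos(β − φ)]
    = (4·30.6/19.5) · sin71.1°·cos32.9° / [1 − cos38.2°]
    = 6.277 · 0.7944 / 0.2141 = 23.28 m
FS = H_c / H = 23.28 / 11.9 = 1.957

FS = 1.96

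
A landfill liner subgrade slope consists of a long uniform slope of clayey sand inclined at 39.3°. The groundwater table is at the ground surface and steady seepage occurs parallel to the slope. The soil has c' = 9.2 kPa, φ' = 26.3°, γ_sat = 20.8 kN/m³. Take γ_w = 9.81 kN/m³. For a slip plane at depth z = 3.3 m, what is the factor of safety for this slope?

FS = 0.59

With seepage parallel to the slope and the water table at the surface, the effective normal stress on the slip plane uses the buoyant unit weight γ' = γ_sat − γ_w while the driving shear stress uses γ_sat:
FS = [c' + γ' z cos²β tanφ'] / [γ_sat z sinβ cosβ]
γ' = 20.8 − 9.81 = 10.99 kN/m³
Numerator = 9.2 + 10.99·3.3·cos²39.3°·tan26.3° = 9.2 + 10.99·3.3·0.5988·0.4942 = 19.934 kPa
Denominator = 20.8·3.3·sin39.3°·cos39.3° = 20.8·3.3·0.6334·0.7738 = 33.643 kPa
FS = 19.934 / 33.643 = 0.593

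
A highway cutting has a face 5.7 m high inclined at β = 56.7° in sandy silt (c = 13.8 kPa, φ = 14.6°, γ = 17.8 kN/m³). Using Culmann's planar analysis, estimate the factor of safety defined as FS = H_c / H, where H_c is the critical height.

H_c = (4c/γ) · sinβ cosφ / [1 − cos(β − φ)]
    = (4·13.8/17.8) · sin56.7°·cos14.6° / [1 − cos42.1°]
    = 3.101 · 0.8088 / 0.2580 = 9.72 m
FS = H_c / H = 9.72 / 5.7 = 1.705

FS = 1.71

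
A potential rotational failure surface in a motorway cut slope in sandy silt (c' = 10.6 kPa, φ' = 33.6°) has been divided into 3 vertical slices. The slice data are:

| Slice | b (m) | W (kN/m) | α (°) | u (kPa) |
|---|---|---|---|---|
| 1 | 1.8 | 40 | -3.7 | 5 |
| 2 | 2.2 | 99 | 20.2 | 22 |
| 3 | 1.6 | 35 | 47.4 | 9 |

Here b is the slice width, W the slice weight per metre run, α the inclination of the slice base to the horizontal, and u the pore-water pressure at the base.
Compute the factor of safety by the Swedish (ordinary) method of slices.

FS = 2.07

Ordinary method of slices: FS = Σ[c'·Δl_i + (W_i cosα_i − u_i·Δl_i)·tanφ'] / Σ W_i sinα_i, with Δl_i = b_i / cosα_i.
Slice 1: Δl = 1.8/cos(-3.7°) = 1.804 m; N'_1 = 40·cos(-3.7°) − 5·1.804 = 30.9; c'Δl = 19.12; W sinα = -2.6
Slice 2: Δl = 2.2/cos20.2° = 2.344 m; N'_2 = 99·cos20.2° − 22·2.344 = 41.3; c'Δl = 24.85; W sinα = 34.2
Slice 3: Δl = 1.6/cos47.4° = 2.364 m; N'_3 = 35·cos47.4° − 9·2.364 = 2.4; c'Δl = 25.06; W sinα = 25.8
Σc'Δl = 69.0 kN/m; ΣN' = 74.7 kN/m; ΣW sinα = 57.4 kN/m
Resisting = 69.0 + 74.7·tan33.6° = 69.0 + 49.6 = 118.6 kN/m
FS = 118.6 / 57.4 = 2.068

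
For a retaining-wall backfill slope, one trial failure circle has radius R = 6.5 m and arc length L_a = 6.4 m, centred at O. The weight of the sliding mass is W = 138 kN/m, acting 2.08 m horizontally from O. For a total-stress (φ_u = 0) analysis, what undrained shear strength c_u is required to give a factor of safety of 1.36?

FS = c_u·L_a·R / (W·d), so c_u = FS·W·d / (L_a·R).
c_u = 1.36·138·2.08 / (6.40·6.5) = 390.4 / 41.60 = 9.38 kPa

c_u = 9.4 kPa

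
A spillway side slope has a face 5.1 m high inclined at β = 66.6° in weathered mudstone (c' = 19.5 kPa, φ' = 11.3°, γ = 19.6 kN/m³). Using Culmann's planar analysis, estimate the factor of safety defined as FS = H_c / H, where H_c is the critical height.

FS = 1.63

H_c = (4c'/γ) · sinβ cosφ' / [1 − cos(β − φ')]
    = (4·19.5/19.6) · sin66.6°·cos11.3° / [1 − cos55.3°]
    = 3.980 · 0.9000 / 0.4307 = 8.32 m
FS = H_c / H = 8.32 / 5.1 = 1.630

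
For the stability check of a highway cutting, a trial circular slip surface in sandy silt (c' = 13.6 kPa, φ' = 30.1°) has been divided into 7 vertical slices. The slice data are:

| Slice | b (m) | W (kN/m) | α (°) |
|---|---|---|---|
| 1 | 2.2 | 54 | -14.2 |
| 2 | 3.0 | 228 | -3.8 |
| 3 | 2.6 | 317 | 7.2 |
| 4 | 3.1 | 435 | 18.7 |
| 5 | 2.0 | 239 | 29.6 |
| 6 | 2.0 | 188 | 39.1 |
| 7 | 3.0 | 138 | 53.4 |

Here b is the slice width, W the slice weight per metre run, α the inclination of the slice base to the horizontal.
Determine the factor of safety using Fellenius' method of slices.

Ordinary method of slices: FS = Σ[c'·Δl_i + (W_i cosα_i)·tanφ'] / Σ W_i sinα_i, with Δl_i = b_i / cosα_i.
Slice 1: Δl = 2.2/cos(-14.2°) = 2.269 m; N'_1 = 54·cos(-14.2°) = 52.4; c'Δl = 30.86; W sinα = -13.2
Slice 2: Δl = 3.0/cos(-3.8°) = 3.007 m; N'_2 = 228·cos(-3.8°) = 227.5; c'Δl = 40.89; W sinα = -15.1
Slice 3: Δl = 2.6/cos7.2° = 2.621 m; N'_3 = 317·cos7.2° = 314.5; c'Δl = 35.64; W sinα = 39.7
Slice 4: Δl = 3.1/cos18.7° = 3.273 m; N'_4 = 435·cos18.7° = 412.0; c'Δl = 44.51; W sinα = 139.5
Slice 5: Δl = 2.0/cos29.6° = 2.300 m; N'_5 = 239·cos29.6° = 207.8; c'Δl = 31.28; W sinα = 118.1
Slice 6: Δl = 2.0/cos39.1° = 2.577 m; N'_6 = 188·cos39.1° = 145.9; c'Δl = 35.05; W sinα = 118.6
Slice 7: Δl = 3.0/cos53.4° = 5.032 m; N'_7 = 138·cos53.4° = 82.3; c'Δl = 68.43; W sinα = 110.8
Σc'Δl = 286.7 kN/m; ΣN' = 1442.4 kN/m; ΣW sinα = 498.2 kN/m
Resisting = 286.7 + 1442.4·tan30.1° = 286.7 + 836.1 = 1122.8 kN/m
FS = 1122.8 / 498.2 = 2.253

FS = 2.25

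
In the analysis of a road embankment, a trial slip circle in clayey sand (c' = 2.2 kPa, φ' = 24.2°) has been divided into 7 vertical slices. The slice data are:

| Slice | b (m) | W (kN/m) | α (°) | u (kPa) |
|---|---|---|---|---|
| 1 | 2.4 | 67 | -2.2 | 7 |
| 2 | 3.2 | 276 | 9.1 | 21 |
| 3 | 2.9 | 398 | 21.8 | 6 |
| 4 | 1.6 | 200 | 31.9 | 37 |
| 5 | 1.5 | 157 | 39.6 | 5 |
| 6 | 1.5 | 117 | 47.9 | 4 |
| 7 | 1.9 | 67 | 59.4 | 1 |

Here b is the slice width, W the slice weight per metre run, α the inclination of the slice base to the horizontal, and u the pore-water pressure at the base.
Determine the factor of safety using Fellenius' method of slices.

Ordinary method of slices: FS = Σ[c'·Δl_i + (W_i cosα_i − u_i·Δl_i)·tanφ'] / Σ W_i sinα_i, with Δl_i = b_i / cosα_i.
Slice 1: Δl = 2.4/cos(-2.2°) = 2.402 m; N'_1 = 67·cos(-2.2°) − 7·2.402 = 50.1; c'Δl = 5.28; W sinα = -2.6
Slice 2: Δl = 3.2/cos9.1° = 3.241 m; N'_2 = 276·cos9.1° − 21·3.241 = 204.5; c'Δl = 7.13; W sinα = 43.7
Slice 3: Δl = 2.9/cos21.8° = 3.123 m; N'_3 = 398·cos21.8° − 6·3.123 = 350.8; c'Δl = 6.87; W sinα = 147.8
Slice 4: Δl = 1.6/cos31.9° = 1.885 m; N'_4 = 200·cos31.9° − 37·1.885 = 100.1; c'Δl = 4.15; W sinα = 105.7
Slice 5: Δl = 1.5/cos39.6° = 1.947 m; N'_5 = 157·cos39.6° − 5·1.947 = 111.2; c'Δl = 4.28; W sinα = 100.1
Slice 6: Δl = 1.5/cos47.9° = 2.237 m; N'_6 = 117·cos47.9° − 4·2.237 = 69.5; c'Δl = 4.92; W sinα = 86.8
Slice 7: Δl = 1.9/cos59.4° = 3.733 m; N'_7 = 67·cos59.4° − 1·3.733 = 30.4; c'Δl = 8.21; W sinα = 57.7
Σc'Δl = 40.8 kN/m; ΣN' = 916.6 kN/m; ΣW sinα = 539.1 kN/m
Resisting = 40.8 + 916.6·tan24.2° = 40.8 + 411.9 = 452.8 kN/m
FS = 452.8 / 539.1 = 0.840

FS = 0.84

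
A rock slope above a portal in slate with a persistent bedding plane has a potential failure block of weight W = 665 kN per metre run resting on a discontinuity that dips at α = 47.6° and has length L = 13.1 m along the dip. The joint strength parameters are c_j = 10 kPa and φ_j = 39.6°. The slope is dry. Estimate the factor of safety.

Resolving the block weight along and normal to the plane and applying the Mohr–Coulomb strength on the joint:
N' = W cosα = 665·cos47.6° = 448.4 kN/m
Driving force T = W sinα = 665·sin47.6° = 491.1 kN/m
Resisting force R = c_j·L + N'·tanφ_j = 10·13.1 + 448.4·tan39.6° = 131.0 + 371.0 = 502.0 kN/m
FS = R / T = 502.0 / 491.1 = 1.022

FS = 1.02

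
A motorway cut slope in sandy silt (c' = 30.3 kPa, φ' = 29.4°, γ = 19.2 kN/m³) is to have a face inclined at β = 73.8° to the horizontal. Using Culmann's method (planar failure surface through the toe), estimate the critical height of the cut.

H_c = 18.50 m

Culmann's analysis gives the critical failure plane at α_cr = (β + φ')/2 = (73.8 + 29.4)/2 = 51.6°, and the critical height
H_c = (4c'/γ) · sinβ cosφ' / [1 − cos(β − φ')]
    = (4·30.3/19.2) · sin73.8°·cos29.4° / [1 − cos(44.4°)]
    = 6.312 · 0.9603·0.8712 / [1 − 0.7145]
    = 6.312 · 0.8366 / 0.2855
    = 18.50 m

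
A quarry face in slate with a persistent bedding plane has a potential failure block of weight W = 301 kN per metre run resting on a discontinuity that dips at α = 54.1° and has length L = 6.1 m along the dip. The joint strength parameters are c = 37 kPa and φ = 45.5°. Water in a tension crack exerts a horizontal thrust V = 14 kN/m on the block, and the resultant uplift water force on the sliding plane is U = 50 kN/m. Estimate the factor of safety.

Resolving the block weight along and normal to the plane and applying the Mohr–Coulomb strength on the joint:
N' = W cosα − U − V sinα = 301·cos54.1° − 50 − 14·sin54.1° = 115.2 kN/m
Driving force T = W sinα + V cosα = 301·sin54.1° + 14·cos54.1° = 252.0 kN/m
Resisting force R = c·L + N'·tanφ = 37·6.1 + 115.2·tan45.5° = 225.7 + 117.2 = 342.9 kN/m
FS = R / T = 342.9 / 252.0 = 1.360

FS = 1.36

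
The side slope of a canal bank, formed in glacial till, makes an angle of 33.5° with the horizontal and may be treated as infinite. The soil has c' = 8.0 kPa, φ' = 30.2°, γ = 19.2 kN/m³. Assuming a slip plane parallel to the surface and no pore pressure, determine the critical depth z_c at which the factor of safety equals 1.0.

Setting FS = 1.00 in FS = [c' + γz cos²β tanφ'] / [γz sinβ cosβ] and solving for z:
z = c' / [γ cosβ (FS·sinβ − cosβ·tanφ')]
  = 8.0 / [19.2·cos33.5°·(1.00·sin33.5° − cos33.5°·tan30.2°)]
  = 8.0 / [19.2·0.8339·(1.00·0.5519 − 0.8339·0.5820)]
  = 8.0 / 1.0664 = 7.502 m

z_c = 7.50 m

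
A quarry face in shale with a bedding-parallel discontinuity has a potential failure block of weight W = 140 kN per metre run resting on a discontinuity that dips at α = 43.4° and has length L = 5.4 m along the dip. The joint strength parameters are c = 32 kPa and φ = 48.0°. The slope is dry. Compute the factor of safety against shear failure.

FS = 2.97

Resolving the block weight along and normal to the plane and applying the Mohr–Coulomb strength on the joint:
N' = W cosα = 140·cos43.4° = 101.7 kN/m
Driving force T = W sinα = 140·sin43.4° = 96.2 kN/m
Resisting force R = c·L + N'·tanφ = 32·5.4 + 101.7·tan48.0° = 172.8 + 113.0 = 285.8 kN/m
FS = R / T = 285.8 / 96.2 = 2.971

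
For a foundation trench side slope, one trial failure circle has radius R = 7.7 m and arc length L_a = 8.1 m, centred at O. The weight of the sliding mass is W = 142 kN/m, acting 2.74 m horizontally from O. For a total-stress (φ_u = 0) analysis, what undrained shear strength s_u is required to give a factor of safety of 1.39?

s_u = 8.7 kPa

FS = s_u·L_a·R / (W·d), so s_u = FS·W·d / (L_a·R).
s_u = 1.39·142·2.74 / (8.10·7.7) = 540.8 / 62.37 = 8.67 kPa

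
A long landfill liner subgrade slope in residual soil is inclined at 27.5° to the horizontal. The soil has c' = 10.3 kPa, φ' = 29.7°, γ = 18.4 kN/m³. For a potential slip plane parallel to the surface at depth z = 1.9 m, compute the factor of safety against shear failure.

FS = 1.82

For an infinite slope with a slip plane parallel to the surface (no pore pressure): FS = [c' + γz cos²β tanφ'] / [γz sinβ cosβ].
γz = 18.4·1.9 = 34.96 kN/m²
Numerator = 10.3 + 34.96·cos²27.5°·tan29.7° = 10.3 + 34.96·0.7868·0.5704 = 25.989 kPa
Denominator = 34.96·sin27.5°·cos27.5° = 34.96·0.4617·0.8870 = 14.319 kPa
FS = 25.989 / 14.319 = 1.815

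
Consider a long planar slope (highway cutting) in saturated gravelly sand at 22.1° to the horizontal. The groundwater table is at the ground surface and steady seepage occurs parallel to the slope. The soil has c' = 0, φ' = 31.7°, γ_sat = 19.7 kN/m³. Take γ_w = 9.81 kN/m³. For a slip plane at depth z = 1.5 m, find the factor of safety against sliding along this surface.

With seepage parallel to the slope and the water table at the surface, the effective normal stress on the slip plane uses the buoyant unit weight γ' = γ_sat − γ_w while the driving shear stress uses γ_sat:
FS = [c' + γ' z cos²β tanφ'] / [γ_sat z sinβ cosβ]
(For c' = 0 this reduces to FS = (γ'/γ_sat)·tanφ'/tanβ.)
γ' = 19.7 − 9.81 = 9.89 kN/m³
Numerator = 0.0 + 9.89·1.5·cos²22.1°·tan31.7° = 0.0 + 9.89·1.5·0.8585·0.6176 = 7.865 kPa
Denominator = 19.7·1.5·sin22.1°·cos22.1° = 19.7·1.5·0.3762·0.9265 = 10.301 kPa
FS = 7.865 / 10.301 = 0.764

FS = 0.76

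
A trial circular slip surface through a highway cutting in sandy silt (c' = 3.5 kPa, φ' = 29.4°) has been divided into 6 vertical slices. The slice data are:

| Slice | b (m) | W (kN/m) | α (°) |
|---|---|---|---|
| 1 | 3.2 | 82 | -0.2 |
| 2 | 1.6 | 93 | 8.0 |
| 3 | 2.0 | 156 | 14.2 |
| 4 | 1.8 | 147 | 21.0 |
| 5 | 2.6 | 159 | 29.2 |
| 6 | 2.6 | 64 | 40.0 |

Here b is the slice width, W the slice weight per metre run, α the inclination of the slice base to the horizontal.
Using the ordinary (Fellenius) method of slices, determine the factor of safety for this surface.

Ordinary method of slices: FS = Σ[c'·Δl_i + (W_i cosα_i)·tanφ'] / Σ W_i sinα_i, with Δl_i = b_i / cosα_i.
Slice 1: Δl = 3.2/cos(-0.2°) = 3.200 m; N'_1 = 82·cos(-0.2°) = 82.0; c'Δl = 11.20; W sinα = -0.3
Slice 2: Δl = 1.6/cos8.0° = 1.616 m; N'_2 = 93·cos8.0° = 92.1; c'Δl = 5.66; W sinα = 12.9
Slice 3: Δl = 2.0/cos14.2° = 2.063 m; N'_3 = 156·cos14.2° = 151.2; c'Δl = 7.22; W sinα = 38.3
Slice 4: Δl = 1.8/cos21.0° = 1.928 m; N'_4 = 147·cos21.0° = 137.2; c'Δl = 6.75; W sinα = 52.7
Slice 5: Δl = 2.6/cos29.2° = 2.979 m; N'_5 = 159·cos29.2° = 138.8; c'Δl = 10.42; W sinα = 77.6
Slice 6: Δl = 2.6/cos40.0° = 3.394 m; N'_6 = 64·cos40.0° = 49.0; c'Δl = 11.88; W sinα = 41.1
Σc'Δl = 53.1 kN/m; ΣN' = 650.4 kN/m; ΣW sinα = 222.3 kN/m
Resisting = 53.1 + 650.4·tan29.4° = 53.1 + 366.5 = 419.6 kN/m
FS = 419.6 / 222.3 = 1.887

FS = 1.89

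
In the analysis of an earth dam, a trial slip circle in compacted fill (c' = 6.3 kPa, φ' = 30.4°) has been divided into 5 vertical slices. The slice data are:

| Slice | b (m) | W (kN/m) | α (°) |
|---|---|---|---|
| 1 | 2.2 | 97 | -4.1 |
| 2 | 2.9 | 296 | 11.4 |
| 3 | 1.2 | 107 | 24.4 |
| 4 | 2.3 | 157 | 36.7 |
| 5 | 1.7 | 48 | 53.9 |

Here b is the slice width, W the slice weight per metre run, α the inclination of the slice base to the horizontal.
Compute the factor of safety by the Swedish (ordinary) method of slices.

Ordinary method of slices: FS = Σ[c'·Δl_i + (W_i cosα_i)·tanφ'] / Σ W_i sinα_i, with Δl_i = b_i / cosα_i.
Slice 1: Δl = 2.2/cos(-4.1°) = 2.206 m; N'_1 = 97·cos(-4.1°) = 96.8; c'Δl = 13.90; W sinα = -6.9
Slice 2: Δl = 2.9/cos11.4° = 2.958 m; N'_2 = 296·cos11.4° = 290.2; c'Δl = 18.64; W sinα = 58.5
Slice 3: Δl = 1.2/cos24.4° = 1.318 m; N'_3 = 107·cos24.4° = 97.4; c'Δl = 8.30; W sinα = 44.2
Slice 4: Δl = 2.3/cos36.7° = 2.869 m; N'_4 = 157·cos36.7° = 125.9; c'Δl = 18.07; W sinα = 93.8
Slice 5: Δl = 1.7/cos53.9° = 2.885 m; N'_5 = 48·cos53.9° = 28.3; c'Δl = 18.18; W sinα = 38.8
Σc'Δl = 77.1 kN/m; ΣN' = 638.5 kN/m; ΣW sinα = 228.4 kN/m
Resisting = 77.1 + 638.5·tan30.4° = 77.1 + 374.6 = 451.7 kN/m
FS = 451.7 / 228.4 = 1.978

FS = 1.98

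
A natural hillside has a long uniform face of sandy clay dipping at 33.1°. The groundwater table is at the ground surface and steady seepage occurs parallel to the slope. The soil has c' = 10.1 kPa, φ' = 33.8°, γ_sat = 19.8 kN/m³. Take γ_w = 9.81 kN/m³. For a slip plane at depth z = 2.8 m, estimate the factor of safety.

FS = 0.92

With seepage parallel to the slope and the water table at the surface, the effective normal stress on the slip plane uses the buoyant unit weight γ' = γ_sat − γ_w while the driving shear stress uses γ_sat:
FS = [c' + γ' z cos²β tanφ'] / [γ_sat z sinβ cosβ]
γ' = 19.8 − 9.81 = 9.99 kN/m³
Numerator = 10.1 + 9.99·2.8·cos²33.1°·tan33.8° = 10.1 + 9.99·2.8·0.7018·0.6694 = 23.241 kPa
Denominator = 19.8·2.8·sin33.1°·cos33.1° = 19.8·2.8·0.5461·0.8377 = 25.363 kPa
FS = 23.241 / 25.363 = 0.916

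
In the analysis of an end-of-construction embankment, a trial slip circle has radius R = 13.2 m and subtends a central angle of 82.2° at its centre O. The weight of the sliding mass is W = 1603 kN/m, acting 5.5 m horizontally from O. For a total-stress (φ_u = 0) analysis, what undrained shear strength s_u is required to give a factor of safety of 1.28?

FS = s_u·L_a·R / (W·d), so s_u = FS·W·d / (L_a·R).
Arc length L_a = R·θ = 13.2·(82.2°·π/180) = 13.2·1.4347 = 18.94 m
s_u = 1.28·1603·5.5 / (18.94·13.2) = 11285.1 / 249.98 = 45.14 kPa

s_u = 45.1 kPa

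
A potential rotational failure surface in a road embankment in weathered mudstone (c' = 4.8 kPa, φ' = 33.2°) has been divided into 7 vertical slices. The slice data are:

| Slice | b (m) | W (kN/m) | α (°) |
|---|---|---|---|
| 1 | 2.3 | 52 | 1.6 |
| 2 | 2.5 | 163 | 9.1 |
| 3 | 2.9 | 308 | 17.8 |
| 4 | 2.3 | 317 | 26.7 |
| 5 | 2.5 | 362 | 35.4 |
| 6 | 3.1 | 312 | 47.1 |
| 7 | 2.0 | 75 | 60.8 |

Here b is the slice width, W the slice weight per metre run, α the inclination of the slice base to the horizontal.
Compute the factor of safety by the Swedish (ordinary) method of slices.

Ordinary method of slices: FS = Σ[c'·Δl_i + (W_i cosα_i)·tanφ'] / Σ W_i sinα_i, with Δl_i = b_i / cosα_i.
Slice 1: Δl = 2.3/cos1.6° = 2.301 m; N'_1 = 52·cos1.6° = 52.0; c'Δl = 11.04; W sinα = 1.5
Slice 2: Δl = 2.5/cos9.1° = 2.532 m; N'_2 = 163·cos9.1° = 160.9; c'Δl = 12.15; W sinα = 25.8
Slice 3: Δl = 2.9/cos17.8° = 3.046 m; N'_3 = 308·cos17.8° = 293.3; c'Δl = 14.62; W sinα = 94.2
Slice 4: Δl = 2.3/cos26.7° = 2.575 m; N'_4 = 317·cos26.7° = 283.2; c'Δl = 12.36; W sinα = 142.4
Slice 5: Δl = 2.5/cos35.4° = 3.067 m; N'_5 = 362·cos35.4° = 295.1; c'Δl = 14.72; W sinα = 209.7
Slice 6: Δl = 3.1/cos47.1° = 4.554 m; N'_6 = 312·cos47.1° = 212.4; c'Δl = 21.86; W sinα = 228.6
Slice 7: Δl = 2.0/cos60.8° = 4.100 m; N'_7 = 75·cos60.8° = 36.6; c'Δl = 19.68; W sinα = 65.5
Σc'Δl = 106.4 kN/m; ΣN' = 1333.4 kN/m; ΣW sinα = 767.5 kN/m
Resisting = 106.4 + 1333.4·tan33.2° = 106.4 + 872.6 = 979.0 kN/m
FS = 979.0 / 767.5 = 1.276

FS = 1.28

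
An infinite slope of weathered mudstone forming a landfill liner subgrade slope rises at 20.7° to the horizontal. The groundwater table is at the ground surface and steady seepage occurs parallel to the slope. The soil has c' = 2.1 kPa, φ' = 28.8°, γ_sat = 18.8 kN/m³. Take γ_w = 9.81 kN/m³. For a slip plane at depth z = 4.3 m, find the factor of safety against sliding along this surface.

FS = 0.77

With seepage parallel to the slope and the water table at the surface, the effective normal stress on the slip plane uses the buoyant unit weight γ' = γ_sat − γ_w while the driving shear stress uses γ_sat:
FS = [c' + γ' z cos²β tanφ'] / [γ_sat z sinβ cosβ]
γ' = 18.8 − 9.81 = 8.99 kN/m³
Numerator = 2.1 + 8.99·4.3·cos²20.7°·tan28.8° = 2.1 + 8.99·4.3·0.8751·0.5498 = 20.697 kPa
Denominator = 18.8·4.3·sin20.7°·cos20.7° = 18.8·4.3·0.3535·0.9354 = 26.730 kPa
FS = 20.697 / 26.730 = 0.774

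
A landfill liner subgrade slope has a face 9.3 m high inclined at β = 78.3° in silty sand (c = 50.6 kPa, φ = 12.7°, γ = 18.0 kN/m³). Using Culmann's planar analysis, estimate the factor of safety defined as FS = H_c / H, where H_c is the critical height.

H_c = (4c/γ) · sinβ cosφ / [1 − cos(β − φ)]
    = (4·50.6/18.0) · sin78.3°·cos12.7° / [1 − cos65.6°]
    = 11.244 · 0.9553 / 0.5869 = 18.30 m
FS = H_c / H = 18.30 / 9.3 = 1.968

FS = 1.97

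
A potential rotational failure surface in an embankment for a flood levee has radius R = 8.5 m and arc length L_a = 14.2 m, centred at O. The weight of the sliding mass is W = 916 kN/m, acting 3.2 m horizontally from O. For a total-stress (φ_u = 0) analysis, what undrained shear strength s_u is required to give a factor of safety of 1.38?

FS = s_u·L_a·R / (W·d), so s_u = FS·W·d / (L_a·R).
s_u = 1.38·916·3.2 / (14.20·8.5) = 4045.1 / 120.70 = 33.51 kPa

s_u = 33.5 kPa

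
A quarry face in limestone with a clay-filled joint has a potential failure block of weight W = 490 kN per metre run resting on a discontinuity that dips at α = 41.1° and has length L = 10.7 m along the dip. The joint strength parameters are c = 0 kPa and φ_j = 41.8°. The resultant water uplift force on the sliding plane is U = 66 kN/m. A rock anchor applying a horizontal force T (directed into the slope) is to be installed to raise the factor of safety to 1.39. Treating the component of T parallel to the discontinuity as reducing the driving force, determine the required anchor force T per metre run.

T = 108 kN/m

Resolving forces along and normal to the sliding plane, with the horizontal anchor force T adding T·sinα to the effective normal force and T·cosα acting up the plane against the driving force:
FS = [cL + (W cosα − U + T sinα) tanφ_j] / [W sinα − T cosα]
Without the anchor: N' = 303.2 kN/m, driving T_d = 322.1 kN/m, resisting R = 0·10.7 + 303.2·tan41.8° = 271.1 kN/m, FS = 0.84.
Setting FS = 1.39 and solving for T:
1.39·(322.1 − T cos41.1°) = 271.1 + T sin41.1°·tan41.8°
T·(sin41.1°·tan41.8° + 1.39·cos41.1°) = 1.39·322.1 − 271.1
T·(0.6574·0.8941 + 1.39·0.7536) = 447.7 − 271.1 = 176.6
T·1.6352 = 176.6
T = 108.0 kN/m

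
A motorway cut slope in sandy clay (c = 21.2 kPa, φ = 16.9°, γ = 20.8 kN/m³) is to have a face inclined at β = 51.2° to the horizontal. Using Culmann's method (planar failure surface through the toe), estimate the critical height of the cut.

H_c = 17.48 m

Culmann's analysis gives the critical failure plane at α_cr = (β + φ)/2 = (51.2 + 16.9)/2 = 34.0°, and the critical height
H_c = (4c/γ) · sinβ cosφ / [1 − cos(β − φ)]
    = (4·21.2/20.8) · sin51.2°·cos16.9° / [1 − cos(34.3°)]
    = 4.077 · 0.7793·0.9568 / [1 − 0.8261]
    = 4.077 · 0.7457 / 0.1739
    = 17.48 m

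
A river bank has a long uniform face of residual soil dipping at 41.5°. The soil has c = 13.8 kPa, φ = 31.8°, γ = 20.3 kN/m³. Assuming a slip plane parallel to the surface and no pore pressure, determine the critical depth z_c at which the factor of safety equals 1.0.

z_c = 4.58 m

Setting FS = 1.00 in FS = [c + γz cos²β tanφ] / [γz sinβ cosβ] and solving for z:
z = c / [γ cosβ (FS·sinβ − cosβ·tanφ)]
  = 13.8 / [20.3·cos41.5°·(1.00·sin41.5° − cos41.5°·tan31.8°)]
  = 13.8 / [20.3·0.7490·(1.00·0.6626 − 0.7490·0.6200)]
  = 13.8 / 3.0141 = 4.578 m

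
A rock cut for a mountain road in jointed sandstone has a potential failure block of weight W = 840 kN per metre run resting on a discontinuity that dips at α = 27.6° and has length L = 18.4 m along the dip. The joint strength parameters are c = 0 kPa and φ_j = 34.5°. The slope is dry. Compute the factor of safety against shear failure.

FS = 1.31

Resolving the block weight along and normal to the plane and applying the Mohr–Coulomb strength on the joint:
N' = W cosα = 840·cos27.6° = 744.4 kN/m
Driving force T = W sinα = 840·sin27.6° = 389.2 kN/m
Resisting force R = c·L + N'·tanφ_j = 0·18.4 + 744.4·tan34.5° = 0.0 + 511.6 = 511.6 kN/m
FS = R / T = 511.6 / 389.2 = 1.315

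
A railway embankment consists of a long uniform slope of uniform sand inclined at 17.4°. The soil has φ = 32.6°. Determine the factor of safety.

For a dry cohesionless infinite slope the factor of safety is FS = tanφ / tanβ.
FS = tan32.6° / tan17.4° = 0.6395 / 0.3134 = 2.041

FS = 2.04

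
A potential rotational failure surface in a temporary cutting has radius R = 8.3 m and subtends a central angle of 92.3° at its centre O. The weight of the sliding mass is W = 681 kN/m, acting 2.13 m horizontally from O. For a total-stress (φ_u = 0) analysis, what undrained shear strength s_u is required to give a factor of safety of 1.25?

FS = s_u·L_a·R / (W·d), so s_u = FS·W·d / (L_a·R).
Arc length L_a = R·θ = 8.3·(92.3°·π/180) = 8.3·1.6109 = 13.37 m
s_u = 1.25·681·2.13 / (13.37·8.3) = 1813.2 / 110.98 = 16.34 kPa

s_u = 16.3 kPa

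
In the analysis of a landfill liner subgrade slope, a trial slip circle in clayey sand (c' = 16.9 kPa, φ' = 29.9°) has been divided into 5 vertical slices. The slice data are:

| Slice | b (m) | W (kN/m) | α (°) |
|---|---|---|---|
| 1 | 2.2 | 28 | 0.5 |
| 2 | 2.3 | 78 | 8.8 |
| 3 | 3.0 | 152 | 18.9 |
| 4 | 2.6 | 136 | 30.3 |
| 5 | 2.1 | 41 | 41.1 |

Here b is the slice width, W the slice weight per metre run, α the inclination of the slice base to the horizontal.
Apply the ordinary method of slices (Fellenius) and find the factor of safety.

Ordinary method of slices: FS = Σ[c'·Δl_i + (W_i cosα_i)·tanφ'] / Σ W_i sinα_i, with Δl_i = b_i / cosα_i.
Slice 1: Δl = 2.2/cos0.5° = 2.200 m; N'_1 = 28·cos0.5° = 28.0; c'Δl = 37.18; W sinα = 0.2
Slice 2: Δl = 2.3/cos8.8° = 2.327 m; N'_2 = 78·cos8.8° = 77.1; c'Δl = 39.33; W sinα = 11.9
Slice 3: Δl = 3.0/cos18.9° = 3.171 m; N'_3 = 152·cos18.9° = 143.8; c'Δl = 53.59; W sinα = 49.2
Slice 4: Δl = 2.6/cos30.3° = 3.011 m; N'_4 = 136·cos30.3° = 117.4; c'Δl = 50.89; W sinα = 68.6
Slice 5: Δl = 2.1/cos41.1° = 2.787 m; N'_5 = 41·cos41.1° = 30.9; c'Δl = 47.10; W sinα = 27.0
Σc'Δl = 228.1 kN/m; ΣN' = 397.2 kN/m; ΣW sinα = 157.0 kN/m
Resisting = 228.1 + 397.2·tan29.9° = 228.1 + 228.4 = 456.5 kN/m
FS = 456.5 / 157.0 = 2.908

FS = 2.91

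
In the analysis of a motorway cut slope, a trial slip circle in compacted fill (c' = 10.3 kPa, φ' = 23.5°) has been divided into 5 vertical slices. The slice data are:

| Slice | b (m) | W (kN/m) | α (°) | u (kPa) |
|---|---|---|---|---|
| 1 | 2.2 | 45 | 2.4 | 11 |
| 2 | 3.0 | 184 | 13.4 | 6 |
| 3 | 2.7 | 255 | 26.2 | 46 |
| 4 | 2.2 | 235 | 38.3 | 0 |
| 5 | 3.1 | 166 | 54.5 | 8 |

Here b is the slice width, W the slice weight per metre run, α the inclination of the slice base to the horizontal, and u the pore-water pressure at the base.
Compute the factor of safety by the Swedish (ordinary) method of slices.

FS = 0.89

Ordinary method of slices: FS = Σ[c'·Δl_i + (W_i cosα_i − u_i·Δl_i)·tanφ'] / Σ W_i sinα_i, with Δl_i = b_i / cosα_i.
Slice 1: Δl = 2.2/cos2.4° = 2.202 m; N'_1 = 45·cos2.4° − 11·2.202 = 20.7; c'Δl = 22.68; W sinα = 1.9
Slice 2: Δl = 3.0/cos13.4° = 3.084 m; N'_2 = 184·cos13.4° − 6·3.084 = 160.5; c'Δl = 31.76; W sinα = 42.6
Slice 3: Δl = 2.7/cos26.2° = 3.009 m; N'_3 = 255·cos26.2° − 46·3.009 = 90.4; c'Δl = 30.99; W sinα = 112.6
Slice 4: Δl = 2.2/cos38.3° = 2.803 m; N'_4 = 235·cos38.3° − 0·2.803 = 184.4; c'Δl = 28.87; W sinα = 145.6
Slice 5: Δl = 3.1/cos54.5° = 5.338 m; N'_5 = 166·cos54.5° − 8·5.338 = 53.7; c'Δl = 54.99; W sinα = 135.1
Σc'Δl = 169.3 kN/m; ΣN' = 509.7 kN/m; ΣW sinα = 437.9 kN/m
Resisting = 169.3 + 509.7·tan23.5° = 169.3 + 221.6 = 390.9 kN/m
FS = 390.9 / 437.9 = 0.893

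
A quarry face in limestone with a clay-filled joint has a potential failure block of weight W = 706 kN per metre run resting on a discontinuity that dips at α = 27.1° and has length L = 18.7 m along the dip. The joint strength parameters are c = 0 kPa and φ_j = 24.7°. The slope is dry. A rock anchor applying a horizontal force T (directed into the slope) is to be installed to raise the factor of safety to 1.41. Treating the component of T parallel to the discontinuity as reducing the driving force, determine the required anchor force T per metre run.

Resolving forces along and normal to the sliding plane, with the horizontal anchor force T adding T·sinα to the effective normal force and T·cosα acting up the plane against the driving force:
FS = [cL + (W cosα + T sinα) tanφ_j] / [W sinα − T cosα]
Without the anchor: N' = 628.5 kN/m, driving T_d = 321.6 kN/m, resisting R = 0·18.7 + 628.5·tan24.7° = 289.1 kN/m, FS = 0.90.
Setting FS = 1.41 and solving for T:
1.41·(321.6 − T cos27.1°) = 289.1 + T sin27.1°·tan24.7°
T·(sin27.1°·tan24.7° + 1.41·cos27.1°) = 1.41·321.6 − 289.1
T·(0.4555·0.4599 + 1.41·0.8902) = 453.5 − 289.1 = 164.4
T·1.4647 = 164.4
T = 112.2 kN/m

T = 112 kN/m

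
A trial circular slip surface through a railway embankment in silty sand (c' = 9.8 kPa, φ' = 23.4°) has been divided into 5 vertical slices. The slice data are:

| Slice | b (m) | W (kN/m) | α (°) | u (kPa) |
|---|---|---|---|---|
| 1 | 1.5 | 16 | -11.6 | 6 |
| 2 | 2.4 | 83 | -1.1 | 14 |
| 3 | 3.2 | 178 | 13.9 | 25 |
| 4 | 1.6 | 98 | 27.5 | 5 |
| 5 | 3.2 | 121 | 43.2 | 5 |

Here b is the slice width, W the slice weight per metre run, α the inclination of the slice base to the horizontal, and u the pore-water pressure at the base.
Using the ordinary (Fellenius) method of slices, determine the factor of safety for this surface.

FS = 1.55

Ordinary method of slices: FS = Σ[c'·Δl_i + (W_i cosα_i − u_i·Δl_i)·tanφ'] / Σ W_i sinα_i, with Δl_i = b_i / cosα_i.
Slice 1: Δl = 1.5/cos(-11.6°) = 1.531 m; N'_1 = 16·cos(-11.6°) − 6·1.531 = 6.5; c'Δl = 15.01; W sinα = -3.2
Slice 2: Δl = 2.4/cos(-1.1°) = 2.400 m; N'_2 = 83·cos(-1.1°) − 14·2.400 = 49.4; c'Δl = 23.52; W sinα = -1.6
Slice 3: Δl = 3.2/cos13.9° = 3.297 m; N'_3 = 178·cos13.9° − 25·3.297 = 90.4; c'Δl = 32.31; W sinα = 42.8
Slice 4: Δl = 1.6/cos27.5° = 1.804 m; N'_4 = 98·cos27.5° − 5·1.804 = 77.9; c'Δl = 17.68; W sinα = 45.3
Slice 5: Δl = 3.2/cos43.2° = 4.390 m; N'_5 = 121·cos43.2° − 5·4.390 = 66.3; c'Δl = 43.02; W sinα = 82.8
Σc'Δl = 131.5 kN/m; ΣN' = 290.4 kN/m; ΣW sinα = 166.0 kN/m
Resisting = 131.5 + 290.4·tan23.4° = 131.5 + 125.7 = 257.2 kN/m
FS = 257.2 / 166.0 = 1.549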